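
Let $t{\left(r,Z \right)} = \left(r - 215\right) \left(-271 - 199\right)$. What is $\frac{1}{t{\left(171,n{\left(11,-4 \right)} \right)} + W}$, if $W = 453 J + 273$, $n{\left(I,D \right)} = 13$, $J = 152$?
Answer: $\frac{1}{89809} \approx 1.1135 \cdot 10^{-5}$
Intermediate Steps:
$W = 69129$ ($W = 453 \cdot 152 + 273 = 68856 + 273 = 69129$)
$t{\left(r,Z \right)} = 101050 - 470 r$ ($t{\left(r,Z \right)} = \left(-215 + r\right) \left(-470\right) = 101050 - 470 r$)
$\frac{1}{t{\left(171,n{\left(11,-4 \right)} \right)} + W} = \frac{1}{\left(101050 - 80370\right) + 69129} = \frac{1}{20680 + 69129} = \frac{1}{89809}$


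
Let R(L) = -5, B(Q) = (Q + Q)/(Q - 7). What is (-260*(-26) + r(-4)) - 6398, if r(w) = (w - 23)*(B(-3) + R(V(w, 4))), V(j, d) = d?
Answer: 2404/5 ≈ 480.80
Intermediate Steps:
B(Q) = 2*Q/(-7 + Q) (B(Q) = (2*Q)/(-7 + Q) = 2*Q/(-7 + Q))
r(w) = 506/5 - 22*w/5 (r(w) = (w - 23)*(2*(-3)/(-7 - 3) - 5) = (-23 + w)*(2*(-3)/(-10) - 5) = (-23 + w)*(2*(-3)*(-1/10) - 5) = (-23 + w)*(3/5 - 5) = (-23 + w)*(-22/5) = 506/5 - 22*w/5)
(-260*(-26) + r(-4)) - 6398 = (-260*(-26) + (506/5 - 22/5*(-4))) - 6398 = (6760 + (506/5 + 88/5)) - 6398 = (6760 + 594/5) - 6398 = 34394/5 - 6398 = 2404/5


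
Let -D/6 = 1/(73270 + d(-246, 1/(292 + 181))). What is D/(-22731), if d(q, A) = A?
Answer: 946/262593899247 ≈ 3.6025e-9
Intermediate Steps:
D = -946/11552237 (D = -6/(73270 + 1/(292 + 181)) = -6/(73270 + 1/473) = -6/34656711/473 = -6*473/34656711 = -946/11552237 ≈ -8.1889e-5)
D/(-22731) = -946/11552237/(-22731) = -946/11552237*(-1/22731) = 946/262593899247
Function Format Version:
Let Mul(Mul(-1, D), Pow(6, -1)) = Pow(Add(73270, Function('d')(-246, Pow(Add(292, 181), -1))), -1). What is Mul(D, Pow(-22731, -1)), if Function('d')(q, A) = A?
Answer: Rational(946, 262593899247) ≈ 3.6025e-9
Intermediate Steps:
D = Rational(-946, 11552237) (D = Mul(-6, Pow(Add(73270, Pow(Add(292, 181), -1)), -1)) = Mul(-6, Pow(Add(73270, Pow(473, -1)), -1)) = Mul(-6, Pow(Add(73270, Rational(1, 473)), -1)) = Mul(-6, Pow(Rational(34656711, 473), -1)) = Mul(-6, Rational(473, 34656711)) = Rational(-946, 11552237) ≈ -8.1889e-5)
Mul(D, Pow(-22731, -1)) = Mul(Rational(-946, 11552237), Pow(-22731, -1)) = Mul(Rational(-946, 11552237), Rational(-1, 22731)) = Rational(946, 262593899247)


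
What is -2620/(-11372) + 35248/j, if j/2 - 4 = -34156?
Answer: -3466934/12136767 ≈ -0.28566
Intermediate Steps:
j = -68304 (j = 8 + 2*(-34156) = 8 - 68312 = -68304)
-2620/(-11372) + 35248/j = -2620/(-11372) + 35248/(-68304) = -2620*(-1/11372) + 35248*(-1/68304) = 655/2843 - 2203/4269 = -3466934/12136767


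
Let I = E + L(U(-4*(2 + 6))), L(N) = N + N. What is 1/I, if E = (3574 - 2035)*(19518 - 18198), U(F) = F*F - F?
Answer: 1/2033592 ≈ 4.9174e-7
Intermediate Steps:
U(F) = F**2 - F
L(N) = 2*N
E = 2031480 (E = 1539*1320 = 2031480)
I = 2033592 (I = 2031480 + 2*((-4*(2 + 6))*(-1 - 4*(2 + 6))) = 2031480 + 2*((-4*8)*(-1 - 4*8)) = 2031480 + 2*(-32*(-1 - 32)) = 2031480 + 2*(-32*(-33)) = 2031480 + 2*1056 = 2031480 + 2112 = 2033592)
1/I = 1/2033592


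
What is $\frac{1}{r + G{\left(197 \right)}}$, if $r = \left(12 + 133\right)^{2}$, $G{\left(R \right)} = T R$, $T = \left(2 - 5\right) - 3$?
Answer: $\frac{1}{19843} \approx 5.0396 \cdot 10^{-5}$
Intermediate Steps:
$T = -6$ ($T = -3 - 3 = -6$)
$G{\left(R \right)} = - 6 R$
$r = 21025$ ($r = 145^{2} = 21025$)
$\frac{1}{r + G{\left(197 \right)}} = \frac{1}{21025 - 1182} = \frac{1}{19843}$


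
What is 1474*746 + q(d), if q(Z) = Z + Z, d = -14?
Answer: 1099576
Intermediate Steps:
q(Z) = 2*Z
1474*746 + q(d) = 1474*746 + 2*(-14) = 1099604 - 28 = 1099576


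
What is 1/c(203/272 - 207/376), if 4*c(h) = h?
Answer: 51136/2503 ≈ 20.430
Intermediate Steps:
c(h) = h/4
1/c(203/272 - 207/376) = 1/((203/272 - 207/376)/4) = 1/((¼)*(2503/12784)) = 1/(2503/51136) = 51136/2503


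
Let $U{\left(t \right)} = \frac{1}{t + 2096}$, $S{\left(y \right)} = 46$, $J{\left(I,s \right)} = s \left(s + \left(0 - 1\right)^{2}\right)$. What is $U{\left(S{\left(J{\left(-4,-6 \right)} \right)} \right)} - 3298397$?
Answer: $- \frac{7065166373}{2142} \approx -3.2984 \cdot 10^{6}$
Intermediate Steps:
$J{\left(I,s \right)} = s \left(1 + s\right)$ ($J{\left(I,s \right)} = s \left(s + \left(-1\right)^{2}\right) = s \left(s + 1\right) = s \left(1 + s\right)$)
$U{\left(t \right)} = \frac{1}{2096 + t}$
$U{\left(S{\left(J{\left(-4,-6 \right)} \right)} \right)} - 3298397 = \frac{1}{2096 + 46} - 3298397 = \frac{1}{2142} - 3298397 = - \frac{7065166373}{2142}$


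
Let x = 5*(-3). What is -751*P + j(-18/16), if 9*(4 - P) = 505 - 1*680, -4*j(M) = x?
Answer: -633709/36 ≈ -17603.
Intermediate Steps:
x = -15
j(M) = 15/4 (j(M) = -¼*(-15) = 15/4)
P = 211/9 (P = 4 - (505 - 1*680)/9 = 4 - (505 - 680)/9 = 4 - ⅑*(-175) = 4 + 175/9 = 211/9 ≈ 23.444)
-751*P + j(-18/16) = -751*211/9 + 15/4 = -158461/9 + 15/4 = -633709/36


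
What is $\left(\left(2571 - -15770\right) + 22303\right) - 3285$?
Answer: $37359$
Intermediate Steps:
$\left(\left(2571 - -15770\right) + 22303\right) - 3285 = \left(\left(2571 + 15770\right) + 22303\right) - 3285 = \left(18341 + 22303\right) - 3285 = 40644 - 3285 = 37359$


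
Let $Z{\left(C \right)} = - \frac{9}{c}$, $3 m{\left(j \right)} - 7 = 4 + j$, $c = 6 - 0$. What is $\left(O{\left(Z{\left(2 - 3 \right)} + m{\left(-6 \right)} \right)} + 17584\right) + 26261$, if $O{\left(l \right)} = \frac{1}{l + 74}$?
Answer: $\frac{19511031}{445} \approx 43845.0$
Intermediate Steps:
$c = 6$ ($c = 6 + 0 = 6$)
$m{\left(j \right)} = \frac{11}{3} + \frac{j}{3}$ ($m{\left(j \right)} = \frac{7}{3} + \frac{4 + j}{3} = \frac{7}{3} + \left(\frac{4}{3} + \frac{j}{3}\right) = \frac{11}{3} + \frac{j}{3}$)
$Z{\left(C \right)} = - \frac{3}{2}$ ($Z{\left(C \right)} = - \frac{9}{6} = \left(-9\right) \frac{1}{6} = - \frac{3}{2}$)
$O{\left(l \right)} = \frac{1}{74 + l}$
$\left(O{\left(Z{\left(2 - 3 \right)} + m{\left(-6 \right)} \right)} + 17584\right) + 26261 = \left(\frac{1}{74 + \left(- \frac{3}{2} + \left(\frac{11}{3} + \frac{1}{3} \left(-6\right)\right)\right)} + 17584\right) + 26261 = \left(\frac{1}{74 + \left(- \frac{3}{2} + \left(\frac{11}{3} - 2\right)\right)} + 17584\right) + 26261 = \left(\frac{1}{74 + \left(- \frac{3}{2} + \frac{5}{3}\right)} + 17584\right) + 26261 = \left(\frac{1}{74 + \frac{1}{6}} + 17584\right) + 26261 = \left(\frac{1}{\frac{445}{6}} + 17584\right) + 26261 = \left(\frac{6}{445} + 17584\right) + 26261 = \frac{7824886}{445} + 26261 = \frac{19511031}{445}$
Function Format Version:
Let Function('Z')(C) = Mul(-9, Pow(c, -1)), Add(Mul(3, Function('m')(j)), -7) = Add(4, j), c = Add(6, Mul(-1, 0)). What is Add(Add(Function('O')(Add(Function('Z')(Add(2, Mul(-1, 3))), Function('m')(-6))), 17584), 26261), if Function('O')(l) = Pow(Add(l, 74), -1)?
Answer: Rational(19511031, 445) ≈ 43845.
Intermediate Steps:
c = 6 (c = Add(6, 0) = 6)
Function('m')(j) = Add(Rational(11, 3), Mul(Rational(1, 3), j)) (Function('m')(j) = Add(Rational(7, 3), Mul(Rational(1, 3), Add(4, j))) = Add(Rational(7, 3), Add(Rational(4, 3), Mul(Rational(1, 3), j))) = Add(Rational(11, 3), Mul(Rational(1, 3), j)))
Function('Z')(C) = Rational(-3, 2) (Function('Z')(C) = Mul(-9, Pow(6, -1)) = Mul(-9, Rational(1, 6)) = Rational(-3, 2))
Function('O')(l) = Pow(Add(74, l), -1)
Add(Add(Function('O')(Add(Function('Z')(Add(2, Mul(-1, 3))), Function('m')(-6))), 17584), 26261) = Add(Add(Pow(Add(74, Add(Rational(-3, 2), Add(Rational(11, 3), Mul(Rational(1, 3), -6)))), -1), 17584), 26261) = Add(Add(Pow(Add(74, Add(Rational(-3, 2), Add(Rational(11, 3), -2))), -1), 17584), 26261) = Add(Add(Pow(Add(74, Add(Rational(-3, 2), Rational(5, 3))), -1), 17584), 26261) = Add(Add(Pow(Add(74, Rational(1, 6)), -1), 17584), 26261) = Add(Add(Pow(Rational(445, 6), -1), 17584), 26261) = Add(Add(Rational(6, 445), 17584), 26261) = Add(Rational(7824886, 445), 26261) = Rational(19511031, 445)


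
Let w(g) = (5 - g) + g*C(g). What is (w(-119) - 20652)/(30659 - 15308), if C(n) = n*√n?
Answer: -20528/15351 + 119*I*√119/129 ≈ -1.3372 + 10.063*I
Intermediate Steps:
C(n) = n^(3/2)
w(g) = 5 + g^(5/2) - g (w(g) = (5 - g) + g*g^(3/2) = (5 - g) + g^(5/2) = 5 + g^(5/2) - g)
(w(-119) - 20652)/(30659 - 15308) = ((5 + (-119)^(5/2) - 1*(-119)) - 20652)/(30659 - 15308) = ((5 + 14161*I*√119 + 119) - 20652)/15351 = ((124 + 14161*I*√119) - 20652)*(1/15351) = (-20528 + 14161*I*√119)*(1/15351) = -20528/15351 + 119*I*√119/129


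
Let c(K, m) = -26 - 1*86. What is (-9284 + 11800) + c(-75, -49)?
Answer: 2404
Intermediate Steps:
c(K, m) = -112 (c(K, m) = -26 - 86 = -112)
(-9284 + 11800) + c(-75, -49) = (-9284 + 11800) - 112 = 2516 - 112 = 2404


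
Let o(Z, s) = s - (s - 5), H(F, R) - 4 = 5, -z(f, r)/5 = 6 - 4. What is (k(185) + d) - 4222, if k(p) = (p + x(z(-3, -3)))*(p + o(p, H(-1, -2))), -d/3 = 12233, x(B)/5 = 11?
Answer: 4679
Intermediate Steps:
z(f, r) = -10 (z(f, r) = -5*(6 - 4) = -5*2 = -10)
H(F, R) = 9 (H(F, R) = 4 + 5 = 9)
x(B) = 55 (x(B) = 5*11 = 55)
o(Z, s) = 5 (o(Z, s) = s - (-5 + s) = s + (5 - s) = 5)
d = -36699 (d = -3*12233 = -36699)
k(p) = (5 + p)*(55 + p) (k(p) = (p + 55)*(p + 5) = (55 + p)*(5 + p) = (5 + p)*(55 + p))
(k(185) + d) - 4222 = ((275 + 185² + 60*185) - 36699) - 4222 = ((275 + 34225 + 11100) - 36699) - 4222 = (45600 - 36699) - 4222 = 8901 - 4222 = 4679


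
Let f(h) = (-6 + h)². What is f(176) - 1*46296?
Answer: -17396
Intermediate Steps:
f(176) - 1*46296 = (-6 + 176)² - 1*46296 = 170² - 46296 = 28900 - 46296 = -17396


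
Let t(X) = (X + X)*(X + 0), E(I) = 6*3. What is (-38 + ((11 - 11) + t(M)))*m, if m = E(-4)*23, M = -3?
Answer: -8280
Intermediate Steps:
E(I) = 18
t(X) = 2*X**2 (t(X) = (2*X)*X = 2*X**2)
m = 414 (m = 18*23 = 414)
(-38 + ((11 - 11) + t(M)))*m = (-38 + ((11 - 11) + 2*(-3)**2))*414 = (-38 + (0 + 2*9))*414 = (-38 + (0 + 18))*414 = (-38 + 18)*414 = -20*414 = -8280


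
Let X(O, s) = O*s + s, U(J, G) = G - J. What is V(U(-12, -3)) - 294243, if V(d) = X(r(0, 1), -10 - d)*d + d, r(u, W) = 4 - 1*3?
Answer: -294576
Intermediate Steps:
r(u, W) = 1 (r(u, W) = 4 - 3 = 1)
X(O, s) = s + O*s
V(d) = d + d*(-20 - 2*d) (V(d) = ((-10 - d)*(1 + 1))*d + d = ((-10 - d)*2)*d + d = (-20 - 2*d)*d + d = d*(-20 - 2*d) + d = d + d*(-20 - 2*d))
V(U(-12, -3)) - 294243 = -(-3 - 1*(-12))*(19 + 2*(-3 - 1*(-12))) - 294243 = -(-3 + 12)*(19 + 2*(-3 + 12)) - 294243 = -1*9*(19 + 2*9) - 294243 = -1*9*(19 + 18) - 294243 = -1*9*37 - 294243 = -333 - 294243 = -294576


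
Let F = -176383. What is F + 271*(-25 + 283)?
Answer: -106465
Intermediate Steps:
F + 271*(-25 + 283) = -176383 + 271*(-25 + 283) = -176383 + 271*258 = -176383 + 69918 = -106465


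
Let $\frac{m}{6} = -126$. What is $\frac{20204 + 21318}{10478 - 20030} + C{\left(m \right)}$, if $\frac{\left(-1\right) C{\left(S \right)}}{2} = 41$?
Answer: $- \frac{412393}{4776} \approx -86.347$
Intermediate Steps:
$m = -756$ ($m = 6 \left(-126\right) = -756$)
$C{\left(S \right)} = -82$ ($C{\left(S \right)} = \left(-2\right) 41 = -82$)
$\frac{20204 + 21318}{10478 - 20030} + C{\left(m \right)} = \frac{20204 + 21318}{10478 - 20030} - 82 = \frac{41522}{-9552} - 82 = 41522 \left(- \frac{1}{9552}\right) - 82 = - \frac{20761}{4776} - 82 = - \frac{412393}{4776}$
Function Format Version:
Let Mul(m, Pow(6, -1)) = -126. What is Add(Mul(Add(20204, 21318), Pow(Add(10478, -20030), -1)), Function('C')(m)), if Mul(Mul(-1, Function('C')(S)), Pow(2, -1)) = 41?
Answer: Rational(-412393, 4776) ≈ -86.347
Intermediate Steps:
m = -756 (m = Mul(6, -126) = -756)
Function('C')(S) = -82 (Function('C')(S) = Mul(-2, 41) = -82)
Add(Mul(Add(20204, 21318), Pow(Add(10478, -20030), -1)), Function('C')(m)) = Add(Mul(Add(20204, 21318), Pow(Add(10478, -20030), -1)), -82) = Add(Mul(41522, Pow(-9552, -1)), -82) = Add(Mul(41522, Rational(-1, 9552)), -82) = Add(Rational(-20761, 4776), -82) = Rational(-412393, 4776)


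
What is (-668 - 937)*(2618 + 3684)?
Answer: -10114710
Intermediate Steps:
(-668 - 937)*(2618 + 3684) = -1605*6302 = -10114710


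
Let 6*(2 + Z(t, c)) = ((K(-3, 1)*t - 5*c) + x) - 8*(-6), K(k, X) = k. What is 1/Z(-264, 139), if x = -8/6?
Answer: 18/395 ≈ 0.045570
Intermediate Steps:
x = -4/3 (x = -8*1/6 = -4/3 ≈ -1.3333)
Z(t, c) = 52/9 - 5*c/6 - t/2 (Z(t, c) = -2 + (((-3*t - 5*c) - 4/3) - 8*(-6))/6 = -2 + (((-5*c - 3*t) - 4/3) + 48)/6 = -2 + ((-4/3 - 5*c - 3*t) + 48)/6 = -2 + (140/3 - 5*c - 3*t)/6 = -2 + (70/9 - 5*c/6 - t/2) = 52/9 - 5*c/6 - t/2)
1/Z(-264, 139) = 1/(52/9 - 5/6*139 - 1/2*(-264)) = 1/(52/9 - 695/6 + 132) = 1/(395/18) = 18/395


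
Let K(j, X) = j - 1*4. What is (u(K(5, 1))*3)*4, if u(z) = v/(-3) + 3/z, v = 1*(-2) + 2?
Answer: 36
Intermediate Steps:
v = 0 (v = -2 + 2 = 0)
K(j, X) = -4 + j (K(j, X) = j - 4 = -4 + j)
u(z) = 3/z (u(z) = 0/(-3) + 3/z = 0*(-⅓) + 3/z = 0 + 3/z = 3/z)
(u(K(5, 1))*3)*4 = ((3/(-4 + 5))*3)*4 = ((3/1)*3)*4 = ((3*1)*3)*4 = (3*3)*4 = 9*4 = 36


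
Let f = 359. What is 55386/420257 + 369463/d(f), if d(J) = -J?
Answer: -9132325201/8874839 ≈ -1029.0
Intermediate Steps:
55386/420257 + 369463/d(f) = 55386/420257 + 369463/((-1*359)) = 55386*(1/420257) + 369463/(-359) = 3258/24721 + 369463*(-1/359) = 3258/24721 - 369463/359 = -9132325201/8874839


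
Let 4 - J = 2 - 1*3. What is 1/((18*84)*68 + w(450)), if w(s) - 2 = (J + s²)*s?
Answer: 1/91230068 ≈ 1.0961e-8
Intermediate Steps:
J = 5 (J = 4 - (2 - 1*3) = 4 - (2 - 3) = 4 - 1*(-1) = 4 + 1 = 5)
w(s) = 2 + s*(5 + s²) (w(s) = 2 + (5 + s²)*s = 2 + s*(5 + s²))
1/((18*84)*68 + w(450)) = 1/((18*84)*68 + (2 + 450³ + 5*450)) = 1/(1512*68 + (2 + 91125000 + 2250)) = 1/(102816 + 91127252) = 1/91230068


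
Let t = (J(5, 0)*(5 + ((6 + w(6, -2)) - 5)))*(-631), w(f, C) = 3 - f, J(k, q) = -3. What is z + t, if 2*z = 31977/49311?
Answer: 62234035/10958 ≈ 5679.3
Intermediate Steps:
t = 5679 (t = -3*(5 + ((6 + (3 - 1*6)) - 5))*(-631) = -3*(5 + ((6 + (3 - 6)) - 5))*(-631) = -3*(5 + ((6 - 3) - 5))*(-631) = -3*(5 + (3 - 5))*(-631) = -3*(5 - 2)*(-631) = -3*3*(-631) = -9*(-631) = 5679)
z = 3553/10958 (z = (31977/49311)/2 = (31977*(1/49311))/2 = (½)*(3553/5479) = 3553/10958 ≈ 0.32424)
z + t = 3553/10958 + 5679 = 62234035/10958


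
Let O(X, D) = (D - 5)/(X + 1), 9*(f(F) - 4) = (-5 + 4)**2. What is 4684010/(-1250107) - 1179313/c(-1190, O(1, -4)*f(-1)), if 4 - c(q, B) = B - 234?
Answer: -2950937770112/641304891 ≈ -4601.5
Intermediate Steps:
f(F) = 37/9 (f(F) = 4 + (-5 + 4)**2/9 = 4 + (1/9)*(-1)**2 = 4 + (1/9)*1 = 4 + 1/9 = 37/9)
O(X, D) = (-5 + D)/(1 + X)
c(q, B) = 238 - B (c(q, B) = 4 - (B - 234) = 4 - (-234 + B) = 4 + (234 - B) = 238 - B)
4684010/(-1250107) - 1179313/c(-1190, O(1, -4)*f(-1)) = 4684010/(-1250107) - 1179313/(238 - (-5 - 4)/(1 + 1)*37/9) = 4684010*(-1/1250107) - 1179313/(238 - -9/2*37/9) = -4684010/1250107 - 1179313/(238 - (1/2)*(-9)*37/9) = -4684010/1250107 - 1179313/(238 - (-9)*37/(2*9)) = -4684010/1250107 - 1179313/(238 - 1*(-37/2)) = -4684010/1250107 - 1179313/(238 + 37/2) = -4684010/1250107 - 1179313/513/2 = -4684010/1250107 - 1179313*2/513 = -4684010/1250107 - 2358626/513 = -2950937770112/641304891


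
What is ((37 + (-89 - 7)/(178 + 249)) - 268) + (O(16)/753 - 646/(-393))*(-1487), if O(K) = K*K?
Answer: -133987409537/42120561 ≈ -3181.0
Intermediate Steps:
O(K) = K²
((37 + (-89 - 7)/(178 + 249)) - 268) + (O(16)/753 - 646/(-393))*(-1487) = ((37 + (-89 - 7)/(178 + 249)) - 268) + (16²/753 - 646/(-393))*(-1487) = ((37 - 96/427) - 268) + (256*(1/753) - 646*(-1/393))*(-1487) = ((37 - 96*1/427) - 268) + (256/753 + 646/393)*(-1487) = ((37 - 96/427) - 268) + (195682/98643)*(-1487) = (15703/427 - 268) - 290979134/98643 = -98733/427 - 290979134/98643 = -133987409537/42120561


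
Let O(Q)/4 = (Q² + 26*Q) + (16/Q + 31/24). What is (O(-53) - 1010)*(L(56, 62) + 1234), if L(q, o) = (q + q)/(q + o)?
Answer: 926403899/159 ≈ 5.8264e+6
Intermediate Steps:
O(Q) = 31/6 + 4*Q² + 64/Q + 104*Q (O(Q) = 4*((Q² + 26*Q) + (16/Q + 31/24)) = 4*((Q² + 26*Q) + (31/24 + 16/Q)) = 4*(31/24 + Q² + 16/Q + 26*Q) = 31/6 + 4*Q² + 64/Q + 104*Q)
L(q, o) = 2*q/(o + q) (L(q, o) = (2*q)/(o + q) = 2*q/(o + q))
(O(-53) - 1010)*(L(56, 62) + 1234) = ((31/6 + 4*(-53)² + 64/(-53) + 104*(-53)) - 1010)*(2*56/(62 + 56) + 1234) = ((31/6 + 4*2809 + 64*(-1/53) - 5512) - 1010)*(2*56/118 + 1234) = ((31/6 + 11236 - 64/53 - 5512) - 1010)*(2*56*(1/118) + 1234) = (1821491/318 - 1010)*(56/59 + 1234) = (1500311/318)*(72862/59) = 926403899/159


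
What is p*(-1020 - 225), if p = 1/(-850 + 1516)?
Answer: -415/222 ≈ -1.8694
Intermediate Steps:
p = 1/666 ≈ 0.0015015
p*(-1020 - 225) = (-1020 - 225)/666 = (1/666)*(-1245) = -415/222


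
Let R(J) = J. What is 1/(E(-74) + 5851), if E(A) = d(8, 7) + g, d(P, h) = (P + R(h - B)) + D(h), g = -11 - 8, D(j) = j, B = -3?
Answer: 1/5857 ≈ 0.00017074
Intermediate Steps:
g = -19
d(P, h) = 3 + P + 2*h (d(P, h) = (P + (h - 1*(-3))) + h = (P + (h + 3)) + h = (P + (3 + h)) + h = (3 + P + h) + h = 3 + P + 2*h)
E(A) = 6 (E(A) = (3 + 8 + 2*7) - 19 = (3 + 8 + 14) - 19 = 25 - 19 = 6)
1/(E(-74) + 5851) = 1/(6 + 5851) = 1/5857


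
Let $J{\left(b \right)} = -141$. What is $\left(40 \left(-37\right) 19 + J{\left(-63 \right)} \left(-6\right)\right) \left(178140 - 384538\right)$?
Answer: $5629299052$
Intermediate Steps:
$\left(40 \left(-37\right) 19 + J{\left(-63 \right)} \left(-6\right)\right) \left(178140 - 384538\right) = \left(40 \left(-37\right) 19 - -846\right) \left(178140 - 384538\right) = \left(\left(-1480\right) 19 + 846\right) \left(-206398\right) = \left(-28120 + 846\right) \left(-206398\right) = \left(-27274\right) \left(-206398\right) = 5629299052$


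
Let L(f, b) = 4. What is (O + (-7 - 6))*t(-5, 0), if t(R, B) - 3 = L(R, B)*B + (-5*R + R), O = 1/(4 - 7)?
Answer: -920/3 ≈ -306.67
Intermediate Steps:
O = -⅓ (O = 1/(-3) = -⅓ ≈ -0.33333)
t(R, B) = 3 - 4*R + 4*B (t(R, B) = 3 + (4*B + (-5*R + R)) = 3 + (4*B - 4*R) = 3 + (-4*R + 4*B) = 3 - 4*R + 4*B)
(O + (-7 - 6))*t(-5, 0) = (-⅓ + (-7 - 6))*(3 - 4*(-5) + 4*0) = (-⅓ - 13)*(3 + 20 + 0) = -40/3*23 = -920/3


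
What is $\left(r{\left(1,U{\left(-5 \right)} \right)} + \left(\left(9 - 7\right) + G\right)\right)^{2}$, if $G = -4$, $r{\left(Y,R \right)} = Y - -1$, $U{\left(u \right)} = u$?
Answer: $0$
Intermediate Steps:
$r{\left(Y,R \right)} = 1 + Y$ ($r{\left(Y,R \right)} = Y + 1 = 1 + Y$)
$\left(r{\left(1,U{\left(-5 \right)} \right)} + \left(\left(9 - 7\right) + G\right)\right)^{2} = \left(\left(1 + 1\right) + \left(\left(9 - 7\right) - 4\right)\right)^{2} = \left(2 + \left(2 - 4\right)\right)^{2} = \left(2 - 2\right)^{2} = 0^{2} = 0$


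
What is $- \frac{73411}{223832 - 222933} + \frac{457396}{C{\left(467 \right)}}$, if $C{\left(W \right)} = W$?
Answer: $\frac{376916067}{419833} \approx 897.78$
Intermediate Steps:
$- \frac{73411}{223832 - 222933} + \frac{457396}{C{\left(467 \right)}} = - \frac{73411}{223832 - 222933} + \frac{457396}{467} = - \frac{73411}{899} + 457396 \cdot \frac{1}{467} = \left(-73411\right) \frac{1}{899} + \frac{457396}{467} = - \frac{73411}{899} + \frac{457396}{467} = \frac{376916067}{419833}$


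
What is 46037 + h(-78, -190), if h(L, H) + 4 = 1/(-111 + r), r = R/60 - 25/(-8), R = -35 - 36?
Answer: 602433751/13087 ≈ 46033.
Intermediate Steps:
R = -71
r = 233/120 (r = -71/60 - 25/(-8) = -71*1/60 - 25*(-1/8) = -71/60 + 25/8 = 233/120 ≈ 1.9417)
h(L, H) = -52468/13087 (h(L, H) = -4 + 1/(-111 + 233/120) = -4 + 1/(-13087/120) = -4 - 120/13087 = -52468/13087)
46037 + h(-78, -190) = 46037 - 52468/13087 = 602433751/13087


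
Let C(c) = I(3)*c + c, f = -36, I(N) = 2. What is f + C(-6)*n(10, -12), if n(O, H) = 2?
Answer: -72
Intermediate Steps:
C(c) = 3*c (C(c) = 2*c + c = 3*c)
f + C(-6)*n(10, -12) = -36 + (3*(-6))*2 = -36 - 18*2 = -36 - 36 = -72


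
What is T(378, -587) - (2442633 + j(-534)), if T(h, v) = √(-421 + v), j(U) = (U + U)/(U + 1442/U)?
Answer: -350027151423/143299 + 12*I*√7 ≈ -2.4426e+6 + 31.749*I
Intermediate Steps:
j(U) = 2*U/(U + 1442/U) (j(U) = (2*U)/(U + 1442/U) = 2*U/(U + 1442/U))
T(378, -587) - (2442633 + j(-534)) = √(-421 - 587) - (2442633 + 2*(-534)²/(1442 + (-534)²)) = √(-1008) - (2442633 + 2*285156/(1442 + 285156)) = 12*I*√7 - (2442633 + 2*285156/286598) = 12*I*√7 - (2442633 + 2*285156*(1/286598)) = 12*I*√7 - (2442633 + 285156/143299) = 12*I*√7 - 1*350027151423/143299 = 12*I*√7 - 350027151423/143299 = -350027151423/143299 + 12*I*√7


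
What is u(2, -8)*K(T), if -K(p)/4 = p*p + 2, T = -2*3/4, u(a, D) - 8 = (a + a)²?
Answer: -408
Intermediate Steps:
u(a, D) = 8 + 4*a² (u(a, D) = 8 + (a + a)² = 8 + (2*a)² = 8 + 4*a²)
T = -3/2 (T = -6*¼ = -3/2 ≈ -1.5000)
K(p) = -8 - 4*p² (K(p) = -4*(p*p + 2) = -4*(p² + 2) = -4*(2 + p²) = -8 - 4*p²)
u(2, -8)*K(T) = (8 + 4*2²)*(-8 - 4*(-3/2)²) = (8 + 4*4)*(-8 - 4*9/4) = (8 + 16)*(-8 - 9) = 24*(-17) = -408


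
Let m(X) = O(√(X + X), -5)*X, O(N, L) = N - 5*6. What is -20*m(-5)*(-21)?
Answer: 63000 - 2100*I*√10 ≈ 63000.0 - 6640.8*I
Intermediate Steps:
O(N, L) = -30 + N (O(N, L) = N - 30 = -30 + N)
m(X) = X*(-30 + √2*√X) (m(X) = (-30 + √(X + X))*X = (-30 + √(2*X))*X = (-30 + √2*√X)*X = X*(-30 + √2*√X))
-20*m(-5)*(-21) = -(-100)*(-30 + √2*√(-5))*(-21) = -(-100)*(-30 + √2*(I*√5))*(-21) = -(-100)*(-30 + I*√10)*(-21) = -20*(150 - 5*I*√10)*(-21) = (-3000 + 100*I*√10)*(-21) = 63000 - 2100*I*√10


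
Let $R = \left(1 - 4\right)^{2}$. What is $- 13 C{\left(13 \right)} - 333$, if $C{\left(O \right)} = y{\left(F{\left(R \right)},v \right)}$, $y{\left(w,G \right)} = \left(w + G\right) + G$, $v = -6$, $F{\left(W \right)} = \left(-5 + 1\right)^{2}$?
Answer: $-385$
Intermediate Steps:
$R = 9$ ($R = \left(-3\right)^{2} = 9$)
$F{\left(W \right)} = 16$ ($F{\left(W \right)} = \left(-4\right)^{2} = 16$)
$y{\left(w,G \right)} = w + 2 G$ ($y{\left(w,G \right)} = \left(G + w\right) + G = w + 2 G$)
$C{\left(O \right)} = 4$ ($C{\left(O \right)} = 16 + 2 \left(-6\right) = 16 - 12 = 4$)
$- 13 C{\left(13 \right)} - 333 = \left(-13\right) 4 - 333 = -52 - 333 = -385$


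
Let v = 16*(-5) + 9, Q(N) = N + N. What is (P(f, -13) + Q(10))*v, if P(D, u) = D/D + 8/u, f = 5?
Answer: -18815/13 ≈ -1447.3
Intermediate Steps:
Q(N) = 2*N
P(D, u) = 1 + 8/u
v = -71 (v = -80 + 9 = -71)
(P(f, -13) + Q(10))*v = ((8 - 13)/(-13) + 2*10)*(-71) = (-1/13*(-5) + 20)*(-71) = (5/13 + 20)*(-71) = (265/13)*(-71) = -18815/13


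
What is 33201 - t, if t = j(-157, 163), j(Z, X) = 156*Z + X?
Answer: 57530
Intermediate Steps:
j(Z, X) = X + 156*Z
t = -24329 (t = 163 + 156*(-157) = 163 - 24492 = -24329)
33201 - t = 33201 - 1*(-24329) = 33201 + 24329 = 57530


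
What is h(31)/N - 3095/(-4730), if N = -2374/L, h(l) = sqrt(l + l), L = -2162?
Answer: 619/946 + 1081*sqrt(62)/1187 ≈ 7.8252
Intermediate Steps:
h(l) = sqrt(2)*sqrt(l) (h(l) = sqrt(2*l) = sqrt(2)*sqrt(l))
N = 1187/1081 (N = -2374/(-2162) = -2374*(-1/2162) = 1187/1081 ≈ 1.0981)
h(31)/N - 3095/(-4730) = (sqrt(2)*sqrt(31))/(1187/1081) - 3095/(-4730) = sqrt(62)*(1081/1187) - 3095*(-1/4730) = 1081*sqrt(62)/1187 + 619/946 = 619/946 + 1081*sqrt(62)/1187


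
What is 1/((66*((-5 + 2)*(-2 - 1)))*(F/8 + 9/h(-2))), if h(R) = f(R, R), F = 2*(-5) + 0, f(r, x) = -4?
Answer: -1/2079 ≈ -0.00048100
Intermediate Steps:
F = -10 (F = -10 + 0 = -10)
h(R) = -4
1/((66*((-5 + 2)*(-2 - 1)))*(F/8 + 9/h(-2))) = 1/((66*((-5 + 2)*(-2 - 1)))*(-10/8 + 9/(-4))) = 1/((66*(-3*(-3)))*(-10*⅛ + 9*(-¼))) = 1/((66*9)*(-5/4 - 9/4)) = 1/(594*(-7/2)) = 1/(-2079) = -1/2079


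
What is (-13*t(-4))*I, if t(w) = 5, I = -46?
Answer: 2990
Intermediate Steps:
(-13*t(-4))*I = -13*5*(-46) = -65*(-46) = 2990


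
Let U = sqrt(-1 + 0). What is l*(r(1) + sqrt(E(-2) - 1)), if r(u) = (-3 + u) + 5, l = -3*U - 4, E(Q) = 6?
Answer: -(3 + sqrt(5))*(4 + 3*I) ≈ -20.944 - 15.708*I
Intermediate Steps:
U = I (U = sqrt(-1) = I ≈ 1.0*I)
l = -4 - 3*I (l = -3*I - 4 = -4 - 3*I ≈ -4.0 - 3.0*I)
r(u) = 2 + u
l*(r(1) + sqrt(E(-2) - 1)) = (-4 - 3*I)*((2 + 1) + sqrt(6 - 1)) = (-4 - 3*I)*(3 + sqrt(5))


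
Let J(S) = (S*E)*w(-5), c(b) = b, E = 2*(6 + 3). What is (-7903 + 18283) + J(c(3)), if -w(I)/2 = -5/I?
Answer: 10272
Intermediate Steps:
E = 18 (E = 2*9 = 18)
w(I) = 10/I (w(I) = -(-10)/I = 10/I)
J(S) = -36*S (J(S) = (S*18)*(10/(-5)) = (18*S)*(10*(-⅕)) = (18*S)*(-2) = -36*S)
(-7903 + 18283) + J(c(3)) = (-7903 + 18283) - 36*3 = 10380 - 108 = 10272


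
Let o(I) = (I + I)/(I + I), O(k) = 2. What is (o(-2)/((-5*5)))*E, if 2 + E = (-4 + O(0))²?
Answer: -2/25 ≈ -0.080000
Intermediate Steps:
o(I) = 1 (o(I) = (2*I)/((2*I)) = (2*I)*(1/(2*I)) = 1)
E = 2 (E = -2 + (-4 + 2)² = -2 + (-2)² = -2 + 4 = 2)
(o(-2)/((-5*5)))*E = (1/(-5*5))*2 = (1/(-25))*2 = -1/25*1*2 = -1/25*2 = -2/25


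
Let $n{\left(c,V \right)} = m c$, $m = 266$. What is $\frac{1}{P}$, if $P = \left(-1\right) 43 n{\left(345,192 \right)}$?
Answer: $- \frac{1}{3946110} \approx -2.5341 \cdot 10^{-7}$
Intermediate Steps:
$n{\left(c,V \right)} = 266 c$
$P = -3946110$ ($P = \left(-1\right) 43 \cdot 266 \cdot 345 = \left(-43\right) 91770 = -3946110$)
$\frac{1}{P} = \frac{1}{-3946110} = - \frac{1}{3946110}$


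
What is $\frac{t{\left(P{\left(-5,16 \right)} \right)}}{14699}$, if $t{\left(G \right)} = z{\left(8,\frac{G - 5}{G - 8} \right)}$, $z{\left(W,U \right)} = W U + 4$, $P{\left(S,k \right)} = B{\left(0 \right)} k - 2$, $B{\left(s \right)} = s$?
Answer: $\frac{48}{73495} \approx 0.00065311$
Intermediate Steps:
$P{\left(S,k \right)} = -2$ ($P{\left(S,k \right)} = 0 k - 2 = 0 - 2 = -2$)
$z{\left(W,U \right)} = 4 + U W$ ($z{\left(W,U \right)} = U W + 4 = 4 + U W$)
$t{\left(G \right)} = 4 + \frac{8 \left(-5 + G\right)}{-8 + G}$ ($t{\left(G \right)} = 4 + \frac{G - 5}{G - 8} \cdot 8 = 4 + \frac{-5 + G}{-8 + G} 8 = 4 + \frac{8 \left(-5 + G\right)}{-8 + G}$)
$\frac{t{\left(P{\left(-5,16 \right)} \right)}}{14699} = \frac{12 \frac{1}{-8 - 2} \left(-6 - 2\right)}{14699} = 12 \frac{1}{-10} \left(-8\right) \frac{1}{14699} = 12 \left(- \frac{1}{10}\right) \left(-8\right) \frac{1}{14699} = \frac{48}{5} \cdot \frac{1}{14699} = \frac{48}{73495}$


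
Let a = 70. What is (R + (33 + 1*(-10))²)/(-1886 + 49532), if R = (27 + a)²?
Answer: 4969/23823 ≈ 0.20858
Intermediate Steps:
R = 9409 (R = (27 + 70)² = 97² = 9409)
(R + (33 + 1*(-10))²)/(-1886 + 49532) = (9409 + (33 + 1*(-10))²)/(-1886 + 49532) = (9409 + (33 - 10)²)/47646 = (9409 + 23²)*(1/47646) = (9409 + 529)*(1/47646) = 9938*(1/47646) = 4969/23823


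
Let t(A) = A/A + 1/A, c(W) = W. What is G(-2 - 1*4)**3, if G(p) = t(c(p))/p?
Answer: -125/46656 ≈ -0.0026792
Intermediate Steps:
t(A) = 1 + 1/A
G(p) = (1 + p)/p**2 (G(p) = ((1 + p)/p)/p = (1 + p)/p**2)
G(-2 - 1*4)**3 = ((1 + (-2 - 1*4))/(-2 - 1*4)**2)**3 = ((1 + (-2 - 4))/(-2 - 4)**2)**3 = ((1 - 6)/(-6)**2)**3 = ((1/36)*(-5))**3 = (-5/36)**3 = -125/46656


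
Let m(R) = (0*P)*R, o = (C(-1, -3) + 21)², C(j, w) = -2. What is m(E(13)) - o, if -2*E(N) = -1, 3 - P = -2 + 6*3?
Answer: -361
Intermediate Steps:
P = -13 (P = 3 - (-2 + 6*3) = 3 - (-2 + 18) = 3 - 1*16 = 3 - 16 = -13)
E(N) = ½ (E(N) = -½*(-1) = ½)
o = 361 (o = (-2 + 21)² = 19² = 361)
m(R) = 0 (m(R) = (0*(-13))*R = 0*R = 0)
m(E(13)) - o = 0 - 1*361 = 0 - 361 = -361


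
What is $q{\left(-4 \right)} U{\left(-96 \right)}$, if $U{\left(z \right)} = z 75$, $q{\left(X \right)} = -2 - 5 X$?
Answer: $-129600$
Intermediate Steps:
$U{\left(z \right)} = 75 z$
$q{\left(-4 \right)} U{\left(-96 \right)} = \left(-2 - -20\right) 75 \left(-96\right) = \left(-2 + 20\right) \left(-7200\right) = 18 \left(-7200\right) = -129600$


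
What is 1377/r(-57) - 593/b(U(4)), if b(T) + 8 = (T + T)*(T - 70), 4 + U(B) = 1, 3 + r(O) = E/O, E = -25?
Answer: -8459212/15695 ≈ -538.97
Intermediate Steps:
r(O) = -3 - 25/O
U(B) = -3 (U(B) = -4 + 1 = -3)
b(T) = -8 + 2*T*(-70 + T) (b(T) = -8 + (T + T)*(T - 70) = -8 + (2*T)*(-70 + T) = -8 + 2*T*(-70 + T))
1377/r(-57) - 593/b(U(4)) = 1377/(-3 - 25/(-57)) - 593/(-8 - 140*(-3) + 2*(-3)²) = 1377/(-3 - 25*(-1/57)) - 593/(-8 + 420 + 2*9) = 1377/(-3 + 25/57) - 593/(-8 + 420 + 18) = 1377/(-146/57) - 593/430 = 1377*(-57/146) - 593*1/430 = -78489/146 - 593/430 = -8459212/15695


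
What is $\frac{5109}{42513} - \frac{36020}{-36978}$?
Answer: $\frac{286706477}{262007619} \approx 1.0943$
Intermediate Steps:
$\frac{5109}{42513} - \frac{36020}{-36978} = 5109 \cdot \frac{1}{42513} - - \frac{18010}{18489} = \frac{1703}{14171} + \frac{18010}{18489} = \frac{286706477}{262007619}$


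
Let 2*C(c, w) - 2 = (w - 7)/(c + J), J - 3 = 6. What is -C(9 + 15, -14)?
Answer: -15/22 ≈ -0.68182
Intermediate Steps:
J = 9 (J = 3 + 6 = 9)
C(c, w) = 1 + (-7 + w)/(2*(9 + c)) (C(c, w) = 1 + ((w - 7)/(c + 9))/2 = 1 + ((-7 + w)/(9 + c))/2 = 1 + (-7 + w)/(2*(9 + c)))
-C(9 + 15, -14) = -(11 - 14 + 2*(9 + 15))/(2*(9 + (9 + 15))) = -(11 - 14 + 2*24)/(2*(9 + 24)) = -(11 - 14 + 48)/(2*33) = -45/(2*33) = -1*15/22 = -15/22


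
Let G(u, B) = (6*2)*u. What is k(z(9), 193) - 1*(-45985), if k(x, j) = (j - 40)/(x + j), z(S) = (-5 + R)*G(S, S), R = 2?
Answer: 6023882/131 ≈ 45984.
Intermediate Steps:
G(u, B) = 12*u
z(S) = -36*S (z(S) = (-5 + 2)*(12*S) = -36*S)
k(x, j) = (-40 + j)/(j + x)
k(z(9), 193) - 1*(-45985) = (-40 + 193)/(193 - 36*9) - 1*(-45985) = 153/(193 - 324) + 45985 = 153/(-131) + 45985 = -1/131*153 + 45985 = -153/131 + 45985 = 6023882/131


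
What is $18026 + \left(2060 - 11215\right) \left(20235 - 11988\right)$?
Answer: $-75483259$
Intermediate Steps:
$18026 + \left(2060 - 11215\right) \left(20235 - 11988\right) = 18026 - 75501285 = -75483259$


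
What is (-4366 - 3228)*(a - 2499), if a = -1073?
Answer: 27125768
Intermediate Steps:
(-4366 - 3228)*(a - 2499) = (-4366 - 3228)*(-1073 - 2499) = -7594*(-3572) = 27125768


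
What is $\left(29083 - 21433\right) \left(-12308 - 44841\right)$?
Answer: $-437189850$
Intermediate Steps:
$\left(29083 - 21433\right) \left(-12308 - 44841\right) = 7650 \left(-57149\right) = -437189850$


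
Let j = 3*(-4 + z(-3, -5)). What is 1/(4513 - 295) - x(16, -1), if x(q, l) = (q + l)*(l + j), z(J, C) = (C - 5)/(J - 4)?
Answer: 3859477/29526 ≈ 130.71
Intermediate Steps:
z(J, C) = (-5 + C)/(-4 + J)
j = -54/7 (j = 3*(-4 + (-5 - 5)/(-4 - 3)) = 3*(-4 - 10/(-7)) = 3*(-4 - 1/7*(-10)) = 3*(-4 + 10/7) = 3*(-18/7) = -54/7 ≈ -7.7143)
x(q, l) = (-54/7 + l)*(l + q) (x(q, l) = (q + l)*(l - 54/7) = (l + q)*(-54/7 + l) = (-54/7 + l)*(l + q))
1/(4513 - 295) - x(16, -1) = 1/(4513 - 295) - ((-1)**2 - 54/7*(-1) - 54/7*16 - 1*16) = 1/4218 - (1 + 54/7 - 864/7 - 16) = 1/4218 - 1*(-915/7) = 1/4218 + 915/7 = 3859477/29526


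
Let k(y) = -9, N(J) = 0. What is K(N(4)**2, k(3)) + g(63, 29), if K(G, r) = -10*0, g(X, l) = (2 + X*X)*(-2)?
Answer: -7942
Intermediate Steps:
g(X, l) = -4 - 2*X**2 (g(X, l) = (2 + X**2)*(-2) = -4 - 2*X**2)
K(G, r) = 0
K(N(4)**2, k(3)) + g(63, 29) = 0 + (-4 - 2*63**2) = 0 + (-4 - 2*3969) = 0 + (-4 - 7938) = 0 - 7942 = -7942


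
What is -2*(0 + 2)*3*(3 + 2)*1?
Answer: -60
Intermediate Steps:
-2*(0 + 2)*3*(3 + 2)*1 = -4*3*5*1 = -4*15*1 = -2*30*1 = -60*1 = -60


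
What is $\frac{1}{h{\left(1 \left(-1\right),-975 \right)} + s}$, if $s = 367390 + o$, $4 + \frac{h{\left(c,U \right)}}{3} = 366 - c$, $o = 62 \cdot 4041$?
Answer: $\frac{1}{619021} \approx 1.6155 \cdot 10^{-6}$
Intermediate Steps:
$o = 250542$
$h{\left(c,U \right)} = 1086 - 3 c$ ($h{\left(c,U \right)} = -12 + 3 \left(366 - c\right) = -12 - \left(-1098 + 3 c\right) = 1086 - 3 c$)
$s = 617932$ ($s = 367390 + 250542 = 617932$)
$\frac{1}{h{\left(1 \left(-1\right),-975 \right)} + s} = \frac{1}{\left(1086 - 3 \cdot 1 \left(-1\right)\right) + 617932} = \frac{1}{\left(1086 - -3\right) + 617932} = \frac{1}{\left(1086 + 3\right) + 617932} = \frac{1}{1089 + 617932} = \frac{1}{619021}$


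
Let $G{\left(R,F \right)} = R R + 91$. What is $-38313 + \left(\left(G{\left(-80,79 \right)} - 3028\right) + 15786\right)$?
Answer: $-19064$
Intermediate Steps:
$G{\left(R,F \right)} = 91 + R^{2}$ ($G{\left(R,F \right)} = R^{2} + 91 = 91 + R^{2}$)
$-38313 + \left(\left(G{\left(-80,79 \right)} - 3028\right) + 15786\right) = -38313 + \left(\left(\left(91 + \left(-80\right)^{2}\right) - 3028\right) + 15786\right) = -38313 + \left(\left(\left(91 + 6400\right) - 3028\right) + 15786\right) = -38313 + \left(\left(6491 - 3028\right) + 15786\right) = -38313 + \left(3463 + 15786\right) = -38313 + 19249 = -19064$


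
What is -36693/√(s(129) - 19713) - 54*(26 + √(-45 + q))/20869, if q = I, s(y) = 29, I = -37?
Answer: -1404/20869 - 54*I*√82/20869 + 36693*I*√4921/9842 ≈ -0.067277 + 261.51*I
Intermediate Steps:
q = -37
-36693/√(s(129) - 19713) - 54*(26 + √(-45 + q))/20869 = -36693/√(29 - 19713) - 54*(26 + √(-45 - 37))/20869 = -36693*(-I*√4921/9842) - 54*(26 + √(-82))*(1/20869) = -36693*(-I*√4921/9842) - 54*(26 + I*√82)*(1/20869) = -(-36693)*I*√4921/9842 + (-1404 - 54*I*√82)*(1/20869) = 36693*I*√4921/9842 + (-1404/20869 - 54*I*√82/20869) = -1404/20869 - 54*I*√82/20869 + 36693*I*√4921/9842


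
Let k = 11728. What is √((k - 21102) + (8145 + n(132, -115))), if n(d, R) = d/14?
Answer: I*√59759/7 ≈ 34.922*I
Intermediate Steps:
n(d, R) = d/14 (n(d, R) = d*(1/14) = d/14)
√((k - 21102) + (8145 + n(132, -115))) = √((11728 - 21102) + (8145 + (1/14)*132)) = √(-9374 + (8145 + 66/7)) = √(-9374 + 57081/7) = √(-8537/7) = I*√59759/7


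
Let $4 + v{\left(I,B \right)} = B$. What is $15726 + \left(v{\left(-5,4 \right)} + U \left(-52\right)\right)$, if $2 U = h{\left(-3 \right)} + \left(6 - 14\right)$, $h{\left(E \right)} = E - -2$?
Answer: $15960$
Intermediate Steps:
$h{\left(E \right)} = 2 + E$ ($h{\left(E \right)} = E + 2 = 2 + E$)
$v{\left(I,B \right)} = -4 + B$
$U = - \frac{9}{2}$ ($U = \frac{\left(2 - 3\right) + \left(6 - 14\right)}{2} = \frac{-1 + \left(6 - 14\right)}{2} = \frac{-1 - 8}{2} = \frac{1}{2} \left(-9\right) = - \frac{9}{2} \approx -4.5$)
$15726 + \left(v{\left(-5,4 \right)} + U \left(-52\right)\right) = 15726 + \left(\left(-4 + 4\right) - -234\right) = 15726 + \left(0 + 234\right) = 15726 + 234 = 15960$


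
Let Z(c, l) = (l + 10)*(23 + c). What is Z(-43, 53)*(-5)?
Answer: 6300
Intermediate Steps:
Z(c, l) = (10 + l)*(23 + c)
Z(-43, 53)*(-5) = (230 + 10*(-43) + 23*53 - 43*53)*(-5) = (230 - 430 + 1219 - 2279)*(-5) = -1260*(-5) = 6300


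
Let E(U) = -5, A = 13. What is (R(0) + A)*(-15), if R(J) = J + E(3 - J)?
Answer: -120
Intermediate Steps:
R(J) = -5 + J (R(J) = J - 5 = -5 + J)
(R(0) + A)*(-15) = ((-5 + 0) + 13)*(-15) = (-5 + 13)*(-15) = 8*(-15) = -120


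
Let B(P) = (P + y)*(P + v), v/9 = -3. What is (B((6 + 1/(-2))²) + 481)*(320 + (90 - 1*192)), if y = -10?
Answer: 953641/8 ≈ 1.1921e+5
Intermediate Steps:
v = -27 (v = 9*(-3) = -27)
B(P) = (-27 + P)*(-10 + P) (B(P) = (P - 10)*(P - 27) = (-10 + P)*(-27 + P) = (-27 + P)*(-10 + P))
(B((6 + 1/(-2))²) + 481)*(320 + (90 - 1*192)) = ((270 + ((6 + 1/(-2))²)² - 37*(6 + 1/(-2))²) + 481)*(320 + (90 - 1*192)) = ((270 + ((6 - ½)²)² - 37*(6 - ½)²) + 481)*(320 + (90 - 192)) = ((270 + ((11/2)²)² - 37*(11/2)²) + 481)*(320 - 102) = ((270 + (121/4)² - 37*121/4) + 481)*218 = ((270 + 14641/16 - 4477/4) + 481)*218 = (1053/16 + 481)*218 = (8749/16)*218 = 953641/8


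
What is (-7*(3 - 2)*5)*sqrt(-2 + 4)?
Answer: -35*sqrt(2) ≈ -49.497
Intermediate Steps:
(-7*(3 - 2)*5)*sqrt(-2 + 4) = (-7*5)*sqrt(2) = -35*sqrt(2)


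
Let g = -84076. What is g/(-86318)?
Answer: 42038/43159 ≈ 0.97403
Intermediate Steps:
g/(-86318) = -84076/(-86318) = -84076*(-1/86318) = 42038/43159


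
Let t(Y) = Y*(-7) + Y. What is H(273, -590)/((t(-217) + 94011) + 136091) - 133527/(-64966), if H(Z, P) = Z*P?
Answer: 2554326036/1879174033 ≈ 1.3593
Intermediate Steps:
H(Z, P) = P*Z
t(Y) = -6*Y (t(Y) = -7*Y + Y = -6*Y)
H(273, -590)/((t(-217) + 94011) + 136091) - 133527/(-64966) = (-590*273)/((-6*(-217) + 94011) + 136091) - 133527/(-64966) = -161070/((1302 + 94011) + 136091) - 133527*(-1/64966) = -161070/(95313 + 136091) + 133527/64966 = -161070/231404 + 133527/64966 = -161070*1/231404 + 133527/64966 = -80535/115702 + 133527/64966 = 2554326036/1879174033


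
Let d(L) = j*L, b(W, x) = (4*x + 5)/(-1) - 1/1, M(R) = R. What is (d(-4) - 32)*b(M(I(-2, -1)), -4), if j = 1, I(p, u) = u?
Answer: -360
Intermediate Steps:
b(W, x) = -6 - 4*x (b(W, x) = (5 + 4*x)*(-1) - 1*1 = (-5 - 4*x) - 1 = -6 - 4*x)
d(L) = L (d(L) = 1*L = L)
(d(-4) - 32)*b(M(I(-2, -1)), -4) = (-4 - 32)*(-6 - 4*(-4)) = -36*(-6 + 16) = -36*10 = -360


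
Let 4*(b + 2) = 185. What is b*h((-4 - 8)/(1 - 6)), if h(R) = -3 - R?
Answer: -4779/20 ≈ -238.95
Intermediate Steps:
b = 177/4 (b = -2 + (¼)*185 = -2 + 185/4 = 177/4 ≈ 44.250)
b*h((-4 - 8)/(1 - 6)) = 177*(-3 - (-4 - 8)/(1 - 6))/4 = 177*(-3 - (-12)/(-5))/4 = 177*(-3 - (-12)*(-1)/5)/4 = 177*(-3 - 1*12/5)/4 = 177*(-3 - 12/5)/4 = (177/4)*(-27/5) = -4779/20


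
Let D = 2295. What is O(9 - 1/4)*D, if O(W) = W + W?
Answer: 80325/2 ≈ 40163.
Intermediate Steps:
O(W) = 2*W
O(9 - 1/4)*D = (2*(9 - 1/4))*2295 = (2*(9 - 1*¼))*2295 = (2*(9 - ¼))*2295 = (2*(35/4))*2295 = (35/2)*2295 = 80325/2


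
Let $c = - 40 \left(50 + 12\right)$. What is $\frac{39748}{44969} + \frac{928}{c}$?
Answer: $\frac{3552738}{6970195} \approx 0.5097$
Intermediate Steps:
$c = -2480$ ($c = \left(-40\right) 62 = -2480$)
$\frac{39748}{44969} + \frac{928}{c} = \frac{39748}{44969} + \frac{928}{-2480} = 39748 \cdot \frac{1}{44969} + 928 \left(- \frac{1}{2480}\right) = \frac{39748}{44969} - \frac{58}{155} = \frac{3552738}{6970195}$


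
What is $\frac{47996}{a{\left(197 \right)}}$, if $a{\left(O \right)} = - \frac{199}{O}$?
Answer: $- \frac{9455212}{199} \approx -47514.0$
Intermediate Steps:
$\frac{47996}{a{\left(197 \right)}} = \frac{47996}{\left(-199\right) \frac{1}{197}} = \frac{47996}{- \frac{199}{197}} = 47996 \left(- \frac{197}{199}\right) = - \frac{9455212}{199}$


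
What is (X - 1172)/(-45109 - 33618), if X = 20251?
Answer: -19079/78727 ≈ -0.24234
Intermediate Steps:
(X - 1172)/(-45109 - 33618) = (20251 - 1172)/(-45109 - 33618) = 19079/(-78727) = 19079*(-1/78727) = -19079/78727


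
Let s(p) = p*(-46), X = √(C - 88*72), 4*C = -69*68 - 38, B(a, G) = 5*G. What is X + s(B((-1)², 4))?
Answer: -920 + I*√30074/2 ≈ -920.0 + 86.709*I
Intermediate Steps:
C = -2365/2 (C = (-69*68 - 38)/4 = (-4692 - 38)/4 = (¼)*(-4730) = -2365/2 ≈ -1182.5)
X = I*√30074/2 (X = √(-2365/2 - 88*72) = √(-2365/2 - 6336) = √(-15037/2) = I*√30074/2 ≈ 86.709*I)
s(p) = -46*p
X + s(B((-1)², 4)) = I*√30074/2 - 230*4 = I*√30074/2 - 46*20 = I*√30074/2 - 920 = -920 + I*√30074/2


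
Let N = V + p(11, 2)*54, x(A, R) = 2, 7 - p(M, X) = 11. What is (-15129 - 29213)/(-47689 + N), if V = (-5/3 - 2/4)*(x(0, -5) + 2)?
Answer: 133026/143741 ≈ 0.92546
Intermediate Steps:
p(M, X) = -4 (p(M, X) = 7 - 1*11 = 7 - 11 = -4)
V = -26/3 (V = (-5/3 - 2/4)*(2 + 2) = (-5*⅓ - 2*¼)*4 = (-5/3 - ½)*4 = -13/6*4 = -26/3 ≈ -8.6667)
N = -674/3 (N = -26/3 - 4*54 = -26/3 - 216 = -674/3 ≈ -224.67)
(-15129 - 29213)/(-47689 + N) = (-15129 - 29213)/(-47689 - 674/3) = -44342/(-143741/3) = -44342*(-3/143741) = 133026/143741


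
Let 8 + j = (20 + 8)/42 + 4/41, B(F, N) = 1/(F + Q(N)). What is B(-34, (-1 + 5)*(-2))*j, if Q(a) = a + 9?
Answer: 890/4059 ≈ 0.21927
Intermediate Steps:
Q(a) = 9 + a
B(F, N) = 1/(9 + F + N) (B(F, N) = 1/(F + (9 + N)) = 1/(9 + F + N))
j = -890/123 (j = -8 + ((20 + 8)/42 + 4/41) = -8 + (28*(1/42) + 4*(1/41)) = -8 + (⅔ + 4/41) = -8 + 94/123 = -890/123 ≈ -7.2358)
B(-34, (-1 + 5)*(-2))*j = -890/123/(9 - 34 + (-1 + 5)*(-2)) = -890/123/(9 - 34 + 4*(-2)) = -890/123/(9 - 34 - 8) = -890/123/(-33) = -1/33*(-890/123) = 890/4059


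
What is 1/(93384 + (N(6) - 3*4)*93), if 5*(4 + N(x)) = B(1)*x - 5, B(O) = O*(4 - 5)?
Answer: 5/458457 ≈ 1.0906e-5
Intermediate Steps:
B(O) = -O (B(O) = O*(-1) = -O)
N(x) = -5 - x/5 (N(x) = -4 + ((-1*1)*x - 5)/5 = -4 + (-x - 5)/5 = -4 + (-5 - x)/5 = -4 + (-1 - x/5) = -5 - x/5)
1/(93384 + (N(6) - 3*4)*93) = 1/(93384 + ((-5 - ⅕*6) - 3*4)*93) = 1/(93384 + ((-5 - 6/5) - 12)*93) = 1/(93384 + (-31/5 - 12)*93) = 1/(93384 - 91/5*93) = 1/(93384 - 8463/5) = 1/(458457/5) = 5/458457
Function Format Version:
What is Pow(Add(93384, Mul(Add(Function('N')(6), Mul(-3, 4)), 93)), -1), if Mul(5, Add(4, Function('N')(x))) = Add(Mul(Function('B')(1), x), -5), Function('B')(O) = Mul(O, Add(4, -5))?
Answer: Rational(5, 458457) ≈ 1.0906e-5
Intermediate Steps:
Function('B')(O) = Mul(-1, O) (Function('B')(O) = Mul(O, -1) = Mul(-1, O))
Function('N')(x) = Add(-5, Mul(Rational(-1, 5), x)) (Function('N')(x) = Add(-4, Mul(Rational(1, 5), Add(Mul(Mul(-1, 1), x), -5))) = Add(-4, Mul(Rational(1, 5), Add(Mul(-1, x), -5))) = Add(-4, Mul(Rational(1, 5), Add(-5, Mul(-1, x)))) = Add(-4, Add(-1, Mul(Rational(-1, 5), x))) = Add(-5, Mul(Rational(-1, 5), x)))
Pow(Add(93384, Mul(Add(Function('N')(6), Mul(-3, 4)), 93)), -1) = Pow(Add(93384, Mul(Add(Add(-5, Mul(Rational(-1, 5), 6)), Mul(-3, 4)), 93)), -1) = Pow(Add(93384, Mul(Add(Add(-5, Rational(-6, 5)), -12), 93)), -1) = Pow(Add(93384, Mul(Add(Rational(-31, 5), -12), 93)), -1) = Pow(Add(93384, Mul(Rational(-91, 5), 93)), -1) = Pow(Add(93384, Rational(-8463, 5)), -1) = Pow(Rational(458457, 5), -1) = Rational(5, 458457)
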